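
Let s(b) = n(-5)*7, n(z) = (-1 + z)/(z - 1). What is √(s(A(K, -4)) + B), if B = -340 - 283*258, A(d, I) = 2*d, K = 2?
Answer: I*√73347 ≈ 270.83*I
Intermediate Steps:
n(z) = 1 (n(z) = (-1 + z)/(-1 + z) = 1)
B = -73354 (B = -340 - 73014 = -73354)
s(b) = 7 (s(b) = 1*7 = 7)
√(s(A(K, -4)) + B) = √(7 - 73354) = √(-73347) = I*√73347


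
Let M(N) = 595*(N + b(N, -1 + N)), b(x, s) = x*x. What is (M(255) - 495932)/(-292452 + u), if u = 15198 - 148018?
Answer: -9586417/106318 ≈ -90.167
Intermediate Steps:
b(x, s) = x²
M(N) = 595*N + 595*N² (M(N) = 595*(N + N²) = 595*N + 595*N²)
u = -132820
(M(255) - 495932)/(-292452 + u) = (595*255*(1 + 255) - 495932)/(-292452 - 132820) = (595*255*256 - 495932)/(-425272) = (38841600 - 495932)*(-1/425272) = 38345668*(-1/425272) = -9586417/106318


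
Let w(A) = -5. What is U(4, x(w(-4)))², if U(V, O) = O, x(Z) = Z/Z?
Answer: 1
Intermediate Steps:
x(Z) = 1
U(4, x(w(-4)))² = 1² = 1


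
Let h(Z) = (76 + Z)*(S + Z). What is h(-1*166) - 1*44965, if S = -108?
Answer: -20305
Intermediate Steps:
h(Z) = (-108 + Z)*(76 + Z) (h(Z) = (76 + Z)*(-108 + Z) = (-108 + Z)*(76 + Z))
h(-1*166) - 1*44965 = (-8208 + (-1*166)² - (-32)*166) - 1*44965 = (-8208 + (-166)² - 32*(-166)) - 44965 = (-8208 + 27556 + 5312) - 44965 = 24660 - 44965 = -20305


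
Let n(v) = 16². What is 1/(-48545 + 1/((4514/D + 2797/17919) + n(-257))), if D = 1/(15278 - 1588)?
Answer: -1107338940601/53755768871457626 ≈ -2.0599e-5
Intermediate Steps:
D = 1/13690 ≈ 7.3046e-5
n(v) = 256
1/(-48545 + 1/((4514/D + 2797/17919) + n(-257))) = 1/(-48545 + 1/((4514/(1/13690) + 2797/17919) + 256)) = 1/(-48545 + 1/((4514*13690 + 2797*(1/17919)) + 256)) = 1/(-48545 + 1/((61796660 + 2797/17919) + 256)) = 1/(-48545 + 1/(1107334353337/17919 + 256)) = 1/(-48545 + 1/(1107338940601/17919)) = 1/(-48545 + 17919/1107338940601) = 1/(-53755768871457626/1107338940601) = -1107338940601/53755768871457626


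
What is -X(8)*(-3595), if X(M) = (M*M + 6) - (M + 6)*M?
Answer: -150990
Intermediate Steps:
X(M) = 6 + M**2 - M*(6 + M) (X(M) = (M**2 + 6) - (6 + M)*M = (6 + M**2) - M*(6 + M) = 6 + M**2 - M*(6 + M))
-X(8)*(-3595) = -(6 - 6*8)*(-3595) = -(6 - 48)*(-3595) = -(-42)*(-3595) = -1*150990 = -150990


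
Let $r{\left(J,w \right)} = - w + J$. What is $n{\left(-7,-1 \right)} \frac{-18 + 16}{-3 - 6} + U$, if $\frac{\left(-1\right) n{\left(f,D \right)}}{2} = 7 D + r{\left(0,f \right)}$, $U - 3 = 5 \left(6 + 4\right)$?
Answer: $53$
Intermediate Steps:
$r{\left(J,w \right)} = J - w$
$U = 53$ ($U = 3 + 5 \left(6 + 4\right) = 3 + 5 \cdot 10 = 3 + 50 = 53$)
$n{\left(f,D \right)} = - 14 D + 2 f$ ($n{\left(f,D \right)} = - 2 \left(7 D + \left(0 - f\right)\right) = - 2 \left(7 D - f\right) = - 2 \left(- f + 7 D\right) = - 14 D + 2 f$)
$n{\left(-7,-1 \right)} \frac{-18 + 16}{-3 - 6} + U = \left(\left(-14\right) \left(-1\right) + 2 \left(-7\right)\right) \frac{-18 + 16}{-3 - 6} + 53 = \left(14 - 14\right) \left(- \frac{2}{-9}\right) + 53 = 0 \left(\left(-2\right) \left(- \frac{1}{9}\right)\right) + 53 = 0 \cdot \frac{2}{9} + 53 = 0 + 53 = 53$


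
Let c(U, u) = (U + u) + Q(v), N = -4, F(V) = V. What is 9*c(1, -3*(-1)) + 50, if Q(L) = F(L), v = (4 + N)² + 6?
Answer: 140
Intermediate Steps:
v = 6 (v = (4 - 4)² + 6 = 0² + 6 = 0 + 6 = 6)
Q(L) = L
c(U, u) = 6 + U + u (c(U, u) = (U + u) + 6 = 6 + U + u)
9*c(1, -3*(-1)) + 50 = 9*(6 + 1 - 3*(-1)) + 50 = 9*(6 + 1 + 3) + 50 = 9*10 + 50 = 90 + 50 = 140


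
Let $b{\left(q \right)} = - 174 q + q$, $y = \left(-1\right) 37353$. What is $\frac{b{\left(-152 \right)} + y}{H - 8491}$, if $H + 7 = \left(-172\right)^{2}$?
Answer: $- \frac{11057}{21086} \approx -0.52438$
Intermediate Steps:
$H = 29577$ ($H = -7 + \left(-172\right)^{2} = -7 + 29584 = 29577$)
$y = -37353$
$b{\left(q \right)} = - 173 q$
$\frac{b{\left(-152 \right)} + y}{H - 8491} = \frac{\left(-173\right) \left(-152\right) - 37353}{29577 - 8491} = \frac{26296 - 37353}{21086} = \left(-11057\right) \frac{1}{21086} = - \frac{11057}{21086}$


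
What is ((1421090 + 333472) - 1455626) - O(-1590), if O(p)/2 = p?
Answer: 302116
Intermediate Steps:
O(p) = 2*p
((1421090 + 333472) - 1455626) - O(-1590) = ((1421090 + 333472) - 1455626) - 2*(-1590) = (1754562 - 1455626) - 1*(-3180) = 298936 + 3180 = 302116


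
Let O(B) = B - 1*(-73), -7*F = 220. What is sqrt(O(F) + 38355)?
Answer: 6*sqrt(52262)/7 ≈ 195.95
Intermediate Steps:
F = -220/7 (F = -1/7*220 = -220/7 ≈ -31.429)
O(B) = 73 + B (O(B) = B + 73 = 73 + B)
sqrt(O(F) + 38355) = sqrt((73 - 220/7) + 38355) = sqrt(291/7 + 38355) = sqrt(268776/7) = 6*sqrt(52262)/7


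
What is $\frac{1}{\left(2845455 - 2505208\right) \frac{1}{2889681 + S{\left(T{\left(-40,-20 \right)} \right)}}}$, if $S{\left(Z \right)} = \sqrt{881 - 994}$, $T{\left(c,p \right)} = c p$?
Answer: $\frac{2889681}{340247} + \frac{i \sqrt{113}}{340247} \approx 8.4929 + 3.1242 \cdot 10^{-5} i$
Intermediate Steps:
$S{\left(Z \right)} = i \sqrt{113}$ ($S{\left(Z \right)} = \sqrt{-113} = i \sqrt{113}$)
$\frac{1}{\left(2845455 - 2505208\right) \frac{1}{2889681 + S{\left(T{\left(-40,-20 \right)} \right)}}} = \frac{1}{\left(2845455 - 2505208\right) \frac{1}{2889681 + i \sqrt{113}}} = \frac{1}{340247 \frac{1}{2889681 + i \sqrt{113}}} = \frac{2889681}{340247} + \frac{i \sqrt{113}}{340247}$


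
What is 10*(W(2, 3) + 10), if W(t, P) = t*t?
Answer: 140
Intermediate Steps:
W(t, P) = t²
10*(W(2, 3) + 10) = 10*(2² + 10) = 10*(4 + 10) = 10*14 = 140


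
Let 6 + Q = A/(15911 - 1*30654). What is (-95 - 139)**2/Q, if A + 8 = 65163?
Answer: -807267708/153613 ≈ -5255.2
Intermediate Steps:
A = 65155 (A = -8 + 65163 = 65155)
Q = -153613/14743 (Q = -6 + 65155/(15911 - 1*30654) = -6 + 65155/(15911 - 30654) = -6 + 65155/(-14743) = -6 + 65155*(-1/14743) = -6 - 65155/14743 = -153613/14743 ≈ -10.419)
(-95 - 139)**2/Q = (-95 - 139)**2/(-153613/14743) = (-234)**2*(-14743/153613) = 54756*(-14743/153613) = -807267708/153613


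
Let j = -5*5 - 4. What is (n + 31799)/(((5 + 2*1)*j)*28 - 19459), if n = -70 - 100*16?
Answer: -10043/8381 ≈ -1.1983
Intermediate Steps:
j = -29 (j = -25 - 4 = -29)
n = -1670 (n = -70 - 1600 = -1670)
(n + 31799)/(((5 + 2*1)*j)*28 - 19459) = (-1670 + 31799)/(((5 + 2*1)*(-29))*28 - 19459) = 30129/(((5 + 2)*(-29))*28 - 19459) = 30129/((7*(-29))*28 - 19459) = 30129/(-203*28 - 19459) = 30129/(-5684 - 19459) = 30129/(-25143) = 30129*(-1/25143) = -10043/8381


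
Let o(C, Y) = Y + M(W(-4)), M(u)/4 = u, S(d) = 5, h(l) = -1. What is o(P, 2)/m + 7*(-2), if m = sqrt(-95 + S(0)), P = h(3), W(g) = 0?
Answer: -14 - I*sqrt(10)/15 ≈ -14.0 - 0.21082*I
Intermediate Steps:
M(u) = 4*u
P = -1
o(C, Y) = Y (o(C, Y) = Y + 4*0 = Y + 0 = Y)
m = 3*I*sqrt(10) (m = sqrt(-95 + 5) = sqrt(-90) = 3*I*sqrt(10) ≈ 9.4868*I)
o(P, 2)/m + 7*(-2) = 2/((3*I*sqrt(10))) + 7*(-2) = 2*(-I*sqrt(10)/30) - 14 = -I*sqrt(10)/15 - 14 = -14 - I*sqrt(10)/15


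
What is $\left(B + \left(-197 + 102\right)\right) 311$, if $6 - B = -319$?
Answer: $71530$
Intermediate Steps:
$B = 325$ ($B = 6 - -319 = 6 + 319 = 325$)
$\left(B + \left(-197 + 102\right)\right) 311 = \left(325 + \left(-197 + 102\right)\right) 311 = \left(325 - 95\right) 311 = 230 \cdot 311 = 71530$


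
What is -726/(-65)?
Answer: 726/65 ≈ 11.169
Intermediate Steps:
-726/(-65) = -1/65*(-726) = 726/65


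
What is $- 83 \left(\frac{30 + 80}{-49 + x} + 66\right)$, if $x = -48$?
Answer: $- \frac{522236}{97} \approx -5383.9$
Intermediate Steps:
$- 83 \left(\frac{30 + 80}{-49 + x} + 66\right) = - 83 \left(\frac{30 + 80}{-49 - 48} + 66\right) = - 83 \left(\frac{110}{-97} + 66\right) = - 83 \left(110 \left(- \frac{1}{97}\right) + 66\right) = - 83 \left(- \frac{110}{97} + 66\right) = \left(-83\right) \frac{6292}{97} = - \frac{522236}{97}$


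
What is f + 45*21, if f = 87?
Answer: 1032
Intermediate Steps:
f + 45*21 = 87 + 45*21 = 87 + 945 = 1032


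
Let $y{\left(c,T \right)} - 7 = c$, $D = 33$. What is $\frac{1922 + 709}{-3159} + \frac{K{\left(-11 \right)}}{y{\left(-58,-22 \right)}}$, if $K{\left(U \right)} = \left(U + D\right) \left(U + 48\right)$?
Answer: $- \frac{300623}{17901} \approx -16.794$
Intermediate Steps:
$y{\left(c,T \right)} = 7 + c$
$K{\left(U \right)} = \left(33 + U\right) \left(48 + U\right)$ ($K{\left(U \right)} = \left(U + 33\right) \left(U + 48\right) = \left(33 + U\right) \left(48 + U\right)$)
$\frac{1922 + 709}{-3159} + \frac{K{\left(-11 \right)}}{y{\left(-58,-22 \right)}} = \frac{1922 + 709}{-3159} + \frac{1584 + \left(-11\right)^{2} + 81 \left(-11\right)}{7 - 58} = 2631 \left(- \frac{1}{3159}\right) + \frac{1584 + 121 - 891}{-51} = - \frac{877}{1053} + 814 \left(- \frac{1}{51}\right) = - \frac{877}{1053} - \frac{814}{51} = - \frac{300623}{17901}$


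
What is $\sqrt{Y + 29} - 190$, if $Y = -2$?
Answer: $-190 + 3 \sqrt{3} \approx -184.8$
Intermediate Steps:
$\sqrt{Y + 29} - 190 = \sqrt{-2 + 29} - 190 = \sqrt{27} - 190 = 3 \sqrt{3} - 190 = -190 + 3 \sqrt{3}$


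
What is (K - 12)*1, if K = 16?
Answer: 4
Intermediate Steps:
(K - 12)*1 = (16 - 12)*1 = 4*1 = 4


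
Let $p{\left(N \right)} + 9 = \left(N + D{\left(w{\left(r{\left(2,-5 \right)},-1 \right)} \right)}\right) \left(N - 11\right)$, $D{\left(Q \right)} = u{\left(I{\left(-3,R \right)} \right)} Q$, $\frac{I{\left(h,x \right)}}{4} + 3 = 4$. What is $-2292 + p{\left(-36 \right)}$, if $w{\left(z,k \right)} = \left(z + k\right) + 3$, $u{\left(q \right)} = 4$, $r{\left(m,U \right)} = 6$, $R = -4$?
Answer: $-2113$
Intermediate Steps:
$I{\left(h,x \right)} = 4$ ($I{\left(h,x \right)} = -12 + 4 \cdot 4 = -12 + 16 = 4$)
$w{\left(z,k \right)} = 3 + k + z$ ($w{\left(z,k \right)} = \left(k + z\right) + 3 = 3 + k + z$)
$D{\left(Q \right)} = 4 Q$
$p{\left(N \right)} = -9 + \left(-11 + N\right) \left(32 + N\right)$ ($p{\left(N \right)} = -9 + \left(N + 4 \left(3 - 1 + 6\right)\right) \left(N - 11\right) = -9 + \left(N + 4 \cdot 8\right) \left(-11 + N\right) = -9 + \left(N + 32\right) \left(-11 + N\right) = -9 + \left(32 + N\right) \left(-11 + N\right) = -9 + \left(-11 + N\right) \left(32 + N\right)$)
$-2292 + p{\left(-36 \right)} = -2292 + \left(-361 + \left(-36\right)^{2} + 21 \left(-36\right)\right) = -2292 - -179 = -2292 + 179 = -2113$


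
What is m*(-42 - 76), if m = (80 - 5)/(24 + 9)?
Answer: -2950/11 ≈ -268.18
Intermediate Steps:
m = 25/11 (m = 75/33 = 75*(1/33) = 25/11 ≈ 2.2727)
m*(-42 - 76) = 25*(-42 - 76)/11 = (25/11)*(-118) = -2950/11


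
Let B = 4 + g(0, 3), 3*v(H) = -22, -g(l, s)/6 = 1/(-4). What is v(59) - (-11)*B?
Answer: 319/6 ≈ 53.167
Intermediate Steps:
g(l, s) = 3/2 (g(l, s) = -6/(-4) = -6*(-1/4) = 3/2)
v(H) = -22/3 (v(H) = (1/3)*(-22) = -22/3)
B = 11/2 (B = 4 + 3/2 = 11/2 ≈ 5.5000)
v(59) - (-11)*B = -22/3 - (-11)*11/2 = -22/3 - 1*(-121/2) = -22/3 + 121/2 = 319/6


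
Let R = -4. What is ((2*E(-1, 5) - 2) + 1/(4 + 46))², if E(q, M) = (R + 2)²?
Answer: 90601/2500 ≈ 36.240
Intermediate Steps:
E(q, M) = 4 (E(q, M) = (-4 + 2)² = (-2)² = 4)
((2*E(-1, 5) - 2) + 1/(4 + 46))² = ((2*4 - 2) + 1/(4 + 46))² = ((8 - 2) + 1/50)² = (6 + 1/50)² = (301/50)² = 90601/2500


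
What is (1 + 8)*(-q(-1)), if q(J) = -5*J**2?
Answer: 45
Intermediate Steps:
(1 + 8)*(-q(-1)) = (1 + 8)*(-(-5)*(-1)**2) = 9*(-(-5)) = 9*(-1*(-5)) = 9*5 = 45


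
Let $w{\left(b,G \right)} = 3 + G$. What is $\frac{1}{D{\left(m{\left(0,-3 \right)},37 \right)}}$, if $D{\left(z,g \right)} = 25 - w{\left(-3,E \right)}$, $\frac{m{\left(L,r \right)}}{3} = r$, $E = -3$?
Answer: $\frac{1}{25} \approx 0.04$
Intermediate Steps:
$m{\left(L,r \right)} = 3 r$
$D{\left(z,g \right)} = 25$ ($D{\left(z,g \right)} = 25 - \left(3 - 3\right) = 25 - 0 = 25 + 0 = 25$)
$\frac{1}{D{\left(m{\left(0,-3 \right)},37 \right)}} = \frac{1}{25}$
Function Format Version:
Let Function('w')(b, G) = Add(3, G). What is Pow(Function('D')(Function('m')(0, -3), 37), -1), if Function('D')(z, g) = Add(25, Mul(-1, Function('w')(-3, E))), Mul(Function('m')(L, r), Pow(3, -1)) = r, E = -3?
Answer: Rational(1, 25) ≈ 0.040000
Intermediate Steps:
Function('m')(L, r) = Mul(3, r)
Function('D')(z, g) = 25 (Function('D')(z, g) = Add(25, Mul(-1, Add(3, -3))) = Add(25, Mul(-1, 0)) = Add(25, 0) = 25)
Pow(Function('D')(Function('m')(0, -3), 37), -1) = Pow(25, -1) = Rational(1, 25)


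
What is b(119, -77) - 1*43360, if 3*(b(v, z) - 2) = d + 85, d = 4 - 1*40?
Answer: -130025/3 ≈ -43342.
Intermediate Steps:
d = -36 (d = 4 - 40 = -36)
b(v, z) = 55/3 (b(v, z) = 2 + (-36 + 85)/3 = 2 + (⅓)*49 = 2 + 49/3 = 55/3)
b(119, -77) - 1*43360 = 55/3 - 1*43360 = 55/3 - 43360 = -130025/3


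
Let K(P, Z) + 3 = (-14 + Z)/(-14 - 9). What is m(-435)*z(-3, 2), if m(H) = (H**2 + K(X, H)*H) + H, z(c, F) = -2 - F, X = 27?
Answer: -16707480/23 ≈ -7.2641e+5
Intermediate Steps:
K(P, Z) = -55/23 - Z/23 (K(P, Z) = -3 + (-14 + Z)/(-14 - 9) = -3 + (-14 + Z)/(-23) = -3 + (-14 + Z)*(-1/23) = -3 + (14/23 - Z/23) = -55/23 - Z/23)
m(H) = H + H**2 + H*(-55/23 - H/23) (m(H) = (H**2 + (-55/23 - H/23)*H) + H = (H**2 + H*(-55/23 - H/23)) + H = H + H**2 + H*(-55/23 - H/23))
m(-435)*z(-3, 2) = ((2/23)*(-435)*(-16 + 11*(-435)))*(-2 - 1*2) = ((2/23)*(-435)*(-16 - 4785))*(-2 - 2) = ((2/23)*(-435)*(-4801))*(-4) = (4176870/23)*(-4) = -16707480/23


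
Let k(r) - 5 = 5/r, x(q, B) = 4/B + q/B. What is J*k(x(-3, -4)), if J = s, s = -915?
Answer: 13725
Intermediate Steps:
J = -915
k(r) = 5 + 5/r
J*k(x(-3, -4)) = -915*(5 + 5/(((4 - 3)/(-4)))) = -915*(5 + 5/((-¼*1))) = -915*(5 + 5/(-¼)) = -915*(5 + 5*(-4)) = -915*(5 - 20) = -915*(-15) = 13725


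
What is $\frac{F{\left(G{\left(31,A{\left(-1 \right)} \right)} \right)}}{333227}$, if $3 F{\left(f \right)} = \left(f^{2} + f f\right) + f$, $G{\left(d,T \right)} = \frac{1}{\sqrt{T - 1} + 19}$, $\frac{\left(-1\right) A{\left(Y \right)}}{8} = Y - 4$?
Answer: $\frac{1153}{17275154134} - \frac{199 \sqrt{39}}{51825462402} \approx 4.2764 \cdot 10^{-8}$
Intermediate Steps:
$A{\left(Y \right)} = 32 - 8 Y$ ($A{\left(Y \right)} = - 8 \left(Y - 4\right) = - 8 \left(-4 + Y\right) = 32 - 8 Y$)
$G{\left(d,T \right)} = \frac{1}{19 + \sqrt{-1 + T}}$ ($G{\left(d,T \right)} = \frac{1}{\sqrt{-1 + T} + 19} = \frac{1}{19 + \sqrt{-1 + T}}$)
$F{\left(f \right)} = \frac{f}{3} + \frac{2 f^{2}}{3}$ ($F{\left(f \right)} = \frac{\left(f^{2} + f f\right) + f}{3} = \frac{\left(f^{2} + f^{2}\right) + f}{3} = \frac{2 f^{2} + f}{3} = \frac{f + 2 f^{2}}{3} = \frac{f}{3} + \frac{2 f^{2}}{3}$)
$\frac{F{\left(G{\left(31,A{\left(-1 \right)} \right)} \right)}}{333227} = \frac{\frac{1}{3} \frac{1}{19 + \sqrt{-1 + \left(32 - -8\right)}} \left(1 + \frac{2}{19 + \sqrt{-1 + \left(32 - -8\right)}}\right)}{333227} = \frac{1 + \frac{2}{19 + \sqrt{-1 + \left(32 + 8\right)}}}{3 \left(19 + \sqrt{-1 + \left(32 + 8\right)}\right)} \frac{1}{333227} = \frac{1 + \frac{2}{19 + \sqrt{-1 + 40}}}{3 \left(19 + \sqrt{-1 + 40}\right)} \frac{1}{333227} = \frac{1 + \frac{2}{19 + \sqrt{39}}}{3 \left(19 + \sqrt{39}\right)} \frac{1}{333227} = \frac{1 + \frac{2}{19 + \sqrt{39}}}{999681 \left(19 + \sqrt{39}\right)}$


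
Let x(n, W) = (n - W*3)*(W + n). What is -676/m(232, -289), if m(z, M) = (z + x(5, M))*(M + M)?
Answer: -1/211548 ≈ -4.7271e-6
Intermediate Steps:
x(n, W) = (W + n)*(n - 3*W) (x(n, W) = (n - 3*W)*(W + n) = (W + n)*(n - 3*W))
m(z, M) = 2*M*(25 + z - 10*M - 3*M²) (m(z, M) = (z + (5² - 3*M² - 2*M*5))*(M + M) = (z + (25 - 3*M² - 10*M))*(2*M) = (z + (25 - 10*M - 3*M²))*(2*M) = (25 + z - 10*M - 3*M²)*(2*M) = 2*M*(25 + z - 10*M - 3*M²))
-676/m(232, -289) = -676*(-1/(578*(25 + 232 - 10*(-289) - 3*(-289)²))) = -676*(-1/(578*(25 + 232 + 2890 - 3*83521))) = -676*(-1/(578*(25 + 232 + 2890 - 250563))) = -676/(2*(-289)*(-247416)) = -676/143006448 = -676*1/143006448 = -1/211548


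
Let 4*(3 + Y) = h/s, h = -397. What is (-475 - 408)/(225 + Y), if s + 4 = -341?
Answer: -1218540/306757 ≈ -3.9723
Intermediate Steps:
s = -345 (s = -4 - 341 = -345)
Y = -3743/1380 (Y = -3 + (-397/(-345))/4 = -3 + (-397*(-1/345))/4 = -3 + (1/4)*(397/345) = -3 + 397/1380 = -3743/1380 ≈ -2.7123)
(-475 - 408)/(225 + Y) = (-475 - 408)/(225 - 3743/1380) = -883/306757/1380 = -883*1380/306757 = -1218540/306757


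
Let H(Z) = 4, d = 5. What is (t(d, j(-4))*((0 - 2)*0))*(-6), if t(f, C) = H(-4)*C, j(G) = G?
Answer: 0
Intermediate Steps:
t(f, C) = 4*C
(t(d, j(-4))*((0 - 2)*0))*(-6) = ((4*(-4))*((0 - 2)*0))*(-6) = -(-32)*0*(-6) = -16*0*(-6) = 0*(-6) = 0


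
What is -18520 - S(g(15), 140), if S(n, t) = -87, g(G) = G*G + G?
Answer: -18433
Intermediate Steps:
g(G) = G + G² (g(G) = G² + G = G + G²)
-18520 - S(g(15), 140) = -18520 - 1*(-87) = -18520 + 87 = -18433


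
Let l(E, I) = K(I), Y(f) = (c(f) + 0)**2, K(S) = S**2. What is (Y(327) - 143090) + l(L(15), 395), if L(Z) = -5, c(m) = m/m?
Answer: 12936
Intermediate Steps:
c(m) = 1
Y(f) = 1 (Y(f) = (1 + 0)**2 = 1**2 = 1)
l(E, I) = I**2
(Y(327) - 143090) + l(L(15), 395) = (1 - 143090) + 395**2 = -143089 + 156025 = 12936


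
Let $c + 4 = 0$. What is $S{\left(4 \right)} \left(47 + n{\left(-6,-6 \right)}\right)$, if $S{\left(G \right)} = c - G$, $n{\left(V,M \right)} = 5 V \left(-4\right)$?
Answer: $-1336$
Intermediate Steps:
$c = -4$ ($c = -4 + 0 = -4$)
$n{\left(V,M \right)} = - 20 V$
$S{\left(G \right)} = -4 - G$
$S{\left(4 \right)} \left(47 + n{\left(-6,-6 \right)}\right) = \left(-4 - 4\right) \left(47 - -120\right) = \left(-4 - 4\right) \left(47 + 120\right) = \left(-8\right) 167 = -1336$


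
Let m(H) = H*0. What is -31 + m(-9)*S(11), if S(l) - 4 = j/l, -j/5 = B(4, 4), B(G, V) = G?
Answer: -31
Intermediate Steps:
j = -20 (j = -5*4 = -20)
m(H) = 0
S(l) = 4 - 20/l
-31 + m(-9)*S(11) = -31 + 0*(4 - 20/11) = -31 + 0*(24/11) = -31 + 0 = -31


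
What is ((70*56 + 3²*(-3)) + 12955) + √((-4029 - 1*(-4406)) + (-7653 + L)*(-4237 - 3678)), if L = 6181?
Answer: 16848 + √11651257 ≈ 20261.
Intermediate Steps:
((70*56 + 3²*(-3)) + 12955) + √((-4029 - 1*(-4406)) + (-7653 + L)*(-4237 - 3678)) = ((70*56 + 3²*(-3)) + 12955) + √((-4029 - 1*(-4406)) + (-7653 + 6181)*(-4237 - 3678)) = ((3920 + 9*(-3)) + 12955) + √((-4029 + 4406) - 1472*(-7915)) = ((3920 - 27) + 12955) + √(377 + 11650880) = (3893 + 12955) + √11651257 = 16848 + √11651257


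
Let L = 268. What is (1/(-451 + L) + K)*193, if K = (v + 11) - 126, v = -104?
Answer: -7735054/183 ≈ -42268.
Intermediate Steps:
K = -219 (K = (-104 + 11) - 126 = -93 - 126 = -219)
(1/(-451 + L) + K)*193 = (1/(-451 + 268) - 219)*193 = (1/(-183) - 219)*193 = (-1/183 - 219)*193 = -40078/183*193 = -7735054/183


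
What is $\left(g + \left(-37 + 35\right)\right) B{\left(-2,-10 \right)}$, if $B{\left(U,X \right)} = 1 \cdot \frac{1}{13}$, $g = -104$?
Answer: $- \frac{106}{13} \approx -8.1538$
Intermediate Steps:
$B{\left(U,X \right)} = \frac{1}{13}$ ($B{\left(U,X \right)} = 1 \cdot \frac{1}{13} = \frac{1}{13}$)
$\left(g + \left(-37 + 35\right)\right) B{\left(-2,-10 \right)} = \left(-104 + \left(-37 + 35\right)\right) \frac{1}{13} = \left(-104 - 2\right) \frac{1}{13} = \left(-106\right) \frac{1}{13} = - \frac{106}{13}$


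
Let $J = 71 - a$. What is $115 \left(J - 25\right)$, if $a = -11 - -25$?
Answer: $3680$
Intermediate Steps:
$a = 14$ ($a = -11 + 25 = 14$)
$J = 57$ ($J = 71 - 14 = 57$)
$115 \left(J - 25\right) = 115 \left(57 - 25\right) = 115 \cdot 32 = 3680$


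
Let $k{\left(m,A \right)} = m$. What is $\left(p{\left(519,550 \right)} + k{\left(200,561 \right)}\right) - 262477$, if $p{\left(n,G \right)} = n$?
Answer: $-261758$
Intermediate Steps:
$\left(p{\left(519,550 \right)} + k{\left(200,561 \right)}\right) - 262477 = \left(519 + 200\right) - 262477 = 719 - 262477 = -261758$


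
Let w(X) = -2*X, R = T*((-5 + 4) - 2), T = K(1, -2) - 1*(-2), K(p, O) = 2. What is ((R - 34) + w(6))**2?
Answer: 3364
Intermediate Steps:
T = 4 (T = 2 - 1*(-2) = 2 + 2 = 4)
R = -12 (R = 4*((-5 + 4) - 2) = 4*(-1 - 2) = 4*(-3) = -12)
((R - 34) + w(6))**2 = ((-12 - 34) - 2*6)**2 = (-46 - 12)**2 = (-58)**2 = 3364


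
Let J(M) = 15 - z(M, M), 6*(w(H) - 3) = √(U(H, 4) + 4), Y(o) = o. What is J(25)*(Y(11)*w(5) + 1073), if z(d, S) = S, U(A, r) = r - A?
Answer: -11060 - 55*√3/3 ≈ -11092.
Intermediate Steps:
w(H) = 3 + √(8 - H)/6 (w(H) = 3 + √((4 - H) + 4)/6 = 3 + √(8 - H)/6)
J(M) = 15 - M
J(25)*(Y(11)*w(5) + 1073) = (15 - 1*25)*(11*(3 + √(8 - 1*5)/6) + 1073) = (15 - 25)*(11*(3 + √(8 - 5)/6) + 1073) = -10*(11*(3 + √3/6) + 1073) = -10*((33 + 11*√3/6) + 1073) = -10*(1106 + 11*√3/6) = -11060 - 55*√3/3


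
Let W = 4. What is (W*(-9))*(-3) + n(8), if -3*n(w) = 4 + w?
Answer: 104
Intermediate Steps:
n(w) = -4/3 - w/3 (n(w) = -(4 + w)/3 = -4/3 - w/3)
(W*(-9))*(-3) + n(8) = (4*(-9))*(-3) + (-4/3 - ⅓*8) = -36*(-3) + (-4/3 - 8/3) = 108 - 4 = 104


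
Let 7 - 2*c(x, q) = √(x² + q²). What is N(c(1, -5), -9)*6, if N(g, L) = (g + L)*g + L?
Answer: -261/2 + 6*√26 ≈ -99.906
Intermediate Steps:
c(x, q) = 7/2 - √(q² + x²)/2 (c(x, q) = 7/2 - √(x² + q²)/2 = 7/2 - √(q² + x²)/2)
N(g, L) = L + g*(L + g) (N(g, L) = (L + g)*g + L = g*(L + g) + L = L + g*(L + g))
N(c(1, -5), -9)*6 = (-9 + (7/2 - √((-5)² + 1²)/2)² - 9*(7/2 - √((-5)² + 1²)/2))*6 = (-9 + (7/2 - √(25 + 1)/2)² - 9*(7/2 - √(25 + 1)/2))*6 = (-9 + (7/2 - √26/2)² - 9*(7/2 - √26/2))*6 = (-9 + (7/2 - √26/2)² + (-63/2 + 9*√26/2))*6 = (-81/2 + (7/2 - √26/2)² + 9*√26/2)*6 = -243 + 6*(7/2 - √26/2)² + 27*√26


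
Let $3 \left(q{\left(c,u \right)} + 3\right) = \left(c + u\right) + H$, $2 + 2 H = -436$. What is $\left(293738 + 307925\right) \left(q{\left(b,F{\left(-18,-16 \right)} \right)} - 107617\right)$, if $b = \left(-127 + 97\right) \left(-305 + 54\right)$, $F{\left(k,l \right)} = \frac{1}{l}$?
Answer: $- \frac{3037667129455}{48} \approx -6.3285 \cdot 10^{10}$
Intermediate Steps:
$H = -219$ ($H = -1 + \frac{1}{2} \left(-436\right) = -1 - 218 = -219$)
$b = 7530$ ($b = \left(-30\right) \left(-251\right) = 7530$)
$q{\left(c,u \right)} = -76 + \frac{c}{3} + \frac{u}{3}$ ($q{\left(c,u \right)} = -3 + \frac{\left(c + u\right) - 219}{3} = -3 + \frac{-219 + c + u}{3} = -3 + \left(-73 + \frac{c}{3} + \frac{u}{3}\right) = -76 + \frac{c}{3} + \frac{u}{3}$)
$\left(293738 + 307925\right) \left(q{\left(b,F{\left(-18,-16 \right)} \right)} - 107617\right) = \left(293738 + 307925\right) \left(\left(-76 + \frac{1}{3} \cdot 7530 + \frac{1}{3 \left(-16\right)}\right) - 107617\right) = 601663 \left(\left(-76 + 2510 + \frac{1}{3} \left(- \frac{1}{16}\right)\right) - 107617\right) = 601663 \left(\left(-76 + 2510 - \frac{1}{48}\right) - 107617\right) = 601663 \left(\frac{116831}{48} - 107617\right) = 601663 \left(- \frac{5048785}{48}\right) = - \frac{3037667129455}{48}$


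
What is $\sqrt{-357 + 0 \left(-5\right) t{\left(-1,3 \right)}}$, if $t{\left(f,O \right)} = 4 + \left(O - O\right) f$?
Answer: $i \sqrt{357} \approx 18.894 i$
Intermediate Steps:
$t{\left(f,O \right)} = 4$ ($t{\left(f,O \right)} = 4 + 0 f = 4 + 0 = 4$)
$\sqrt{-357 + 0 \left(-5\right) t{\left(-1,3 \right)}} = \sqrt{-357 + 0 \left(-5\right) 4} = \sqrt{-357 + 0 \cdot 4} = \sqrt{-357 + 0} = \sqrt{-357} = i \sqrt{357}$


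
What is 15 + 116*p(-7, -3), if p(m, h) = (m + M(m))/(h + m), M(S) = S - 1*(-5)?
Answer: 597/5 ≈ 119.40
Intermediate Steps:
M(S) = 5 + S (M(S) = S + 5 = 5 + S)
p(m, h) = (5 + 2*m)/(h + m) (p(m, h) = (m + (5 + m))/(h + m) = (5 + 2*m)/(h + m))
15 + 116*p(-7, -3) = 15 + 116*((5 + 2*(-7))/(-3 - 7)) = 15 + 116*((5 - 14)/(-10)) = 15 + 116*(-1/10*(-9)) = 15 + 116*(9/10) = 15 + 522/5 = 597/5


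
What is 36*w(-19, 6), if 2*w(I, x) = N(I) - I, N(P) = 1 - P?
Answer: 702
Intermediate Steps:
w(I, x) = 1/2 - I (w(I, x) = ((1 - I) - I)/2 = (1 - 2*I)/2 = 1/2 - I)
36*w(-19, 6) = 36*(1/2 - 1*(-19)) = 36*(1/2 + 19) = 36*(39/2) = 702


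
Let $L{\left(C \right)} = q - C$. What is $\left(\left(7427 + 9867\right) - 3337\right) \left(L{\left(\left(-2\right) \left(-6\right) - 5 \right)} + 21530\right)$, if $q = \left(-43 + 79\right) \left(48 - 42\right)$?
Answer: $303411223$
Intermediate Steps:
$q = 216$ ($q = 36 \cdot 6 = 216$)
$L{\left(C \right)} = 216 - C$
$\left(\left(7427 + 9867\right) - 3337\right) \left(L{\left(\left(-2\right) \left(-6\right) - 5 \right)} + 21530\right) = \left(\left(7427 + 9867\right) - 3337\right) \left(\left(216 - \left(\left(-2\right) \left(-6\right) - 5\right)\right) + 21530\right) = \left(17294 - 3337\right) \left(\left(216 - \left(12 - 5\right)\right) + 21530\right) = 13957 \left(\left(216 - 7\right) + 21530\right) = 13957 \left(209 + 21530\right) = 13957 \cdot 21739 = 303411223$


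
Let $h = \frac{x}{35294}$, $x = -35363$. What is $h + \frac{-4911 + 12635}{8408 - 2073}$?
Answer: $\frac{6940893}{31941070} \approx 0.2173$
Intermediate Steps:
$h = - \frac{35363}{35294} \approx -1.002$
$h + \frac{-4911 + 12635}{8408 - 2073} = - \frac{35363}{35294} + \frac{-4911 + 12635}{8408 - 2073} = - \frac{35363}{35294} + \frac{7724}{6335} = \frac{6940893}{31941070}$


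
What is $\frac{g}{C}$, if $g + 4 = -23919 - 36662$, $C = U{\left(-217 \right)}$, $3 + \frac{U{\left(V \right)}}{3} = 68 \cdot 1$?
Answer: $- \frac{4039}{13} \approx -310.69$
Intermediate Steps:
$U{\left(V \right)} = 195$ ($U{\left(V \right)} = -9 + 3 \cdot 68 \cdot 1 = -9 + 3 \cdot 68 = -9 + 204 = 195$)
$C = 195$
$g = -60585$ ($g = -4 - 60581 = -60585$)
$\frac{g}{C} = - \frac{60585}{195} = \left(-60585\right) \frac{1}{195} = - \frac{4039}{13}$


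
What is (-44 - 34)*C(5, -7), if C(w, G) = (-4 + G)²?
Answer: -9438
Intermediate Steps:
(-44 - 34)*C(5, -7) = (-44 - 34)*(-4 - 7)² = -78*(-11)² = -78*121 = -9438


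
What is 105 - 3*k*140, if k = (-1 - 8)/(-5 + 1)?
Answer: -840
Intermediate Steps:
k = 9/4 (k = -9/(-4) = -9*(-1/4) = 9/4 ≈ 2.2500)
105 - 3*k*140 = 105 - 3*9/4*140 = 105 - 27/4*140 = 105 - 945 = -840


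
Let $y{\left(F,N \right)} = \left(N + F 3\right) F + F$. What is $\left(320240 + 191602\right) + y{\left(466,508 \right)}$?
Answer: $1400504$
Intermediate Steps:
$y{\left(F,N \right)} = F + F \left(N + 3 F\right)$ ($y{\left(F,N \right)} = \left(N + 3 F\right) F + F = F \left(N + 3 F\right) + F = F + F \left(N + 3 F\right)$)
$\left(320240 + 191602\right) + y{\left(466,508 \right)} = \left(320240 + 191602\right) + 466 \left(1 + 508 + 3 \cdot 466\right) = 511842 + 466 \left(1 + 508 + 1398\right) = 511842 + 466 \cdot 1907 = 511842 + 888662 = 1400504$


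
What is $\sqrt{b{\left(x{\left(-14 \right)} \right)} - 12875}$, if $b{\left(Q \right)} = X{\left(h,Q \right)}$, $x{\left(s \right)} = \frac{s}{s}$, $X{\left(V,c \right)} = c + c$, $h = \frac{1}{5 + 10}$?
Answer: $i \sqrt{12873} \approx 113.46 i$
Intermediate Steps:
$h = \frac{1}{15} \approx 0.066667$
$X{\left(V,c \right)} = 2 c$
$x{\left(s \right)} = 1$
$b{\left(Q \right)} = 2 Q$
$\sqrt{b{\left(x{\left(-14 \right)} \right)} - 12875} = \sqrt{2 \cdot 1 - 12875} = \sqrt{2 - 12875} = \sqrt{-12873} = i \sqrt{12873}$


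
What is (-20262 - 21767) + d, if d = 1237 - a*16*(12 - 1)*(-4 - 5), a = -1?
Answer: -42376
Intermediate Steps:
d = -347 (d = 1237 - (-1*16)*(12 - 1)*(-4 - 5) = 1237 - (-16)*11*(-9) = 1237 - (-16)*(-99) = 1237 - 1*1584 = 1237 - 1584 = -347)
(-20262 - 21767) + d = (-20262 - 21767) - 347 = -42029 - 347 = -42376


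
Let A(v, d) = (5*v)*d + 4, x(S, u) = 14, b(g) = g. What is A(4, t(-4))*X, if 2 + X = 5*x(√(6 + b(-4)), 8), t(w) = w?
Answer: -5168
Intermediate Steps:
A(v, d) = 4 + 5*d*v (A(v, d) = 5*d*v + 4 = 4 + 5*d*v)
X = 68 (X = -2 + 5*14 = -2 + 70 = 68)
A(4, t(-4))*X = (4 + 5*(-4)*4)*68 = (4 - 80)*68 = -76*68 = -5168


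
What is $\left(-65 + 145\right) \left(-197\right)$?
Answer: $-15760$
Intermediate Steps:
$\left(-65 + 145\right) \left(-197\right) = 80 \left(-197\right) = -15760$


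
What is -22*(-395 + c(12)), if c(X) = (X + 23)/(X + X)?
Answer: 103895/12 ≈ 8657.9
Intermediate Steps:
c(X) = (23 + X)/(2*X) (c(X) = (23 + X)/((2*X)) = (23 + X)*(1/(2*X)) = (23 + X)/(2*X))
-22*(-395 + c(12)) = -22*(-395 + (1/2)*(23 + 12)/12) = -22*(-395 + (1/2)*(1/12)*35) = -22*(-395 + 35/24) = -22*(-9445/24) = 103895/12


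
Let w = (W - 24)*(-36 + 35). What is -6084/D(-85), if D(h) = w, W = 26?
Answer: 3042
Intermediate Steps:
w = -2 (w = (26 - 24)*(-36 + 35) = 2*(-1) = -2)
D(h) = -2
-6084/D(-85) = -6084/(-2) = -6084*(-½) = 3042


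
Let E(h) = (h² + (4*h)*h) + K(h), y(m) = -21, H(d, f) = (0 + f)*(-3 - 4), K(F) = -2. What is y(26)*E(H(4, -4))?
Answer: -82278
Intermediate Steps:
H(d, f) = -7*f (H(d, f) = f*(-7) = -7*f)
E(h) = -2 + 5*h² (E(h) = (h² + (4*h)*h) - 2 = (h² + 4*h²) - 2 = 5*h² - 2 = -2 + 5*h²)
y(26)*E(H(4, -4)) = -21*(-2 + 5*(-7*(-4))²) = -21*(-2 + 5*28²) = -21*(-2 + 5*784) = -21*(-2 + 3920) = -21*3918 = -82278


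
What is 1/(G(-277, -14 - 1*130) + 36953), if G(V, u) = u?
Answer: 1/36809 ≈ 2.7167e-5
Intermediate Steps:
1/(G(-277, -14 - 1*130) + 36953) = 1/((-14 - 1*130) + 36953) = 1/((-14 - 130) + 36953) = 1/(-144 + 36953) = 1/36809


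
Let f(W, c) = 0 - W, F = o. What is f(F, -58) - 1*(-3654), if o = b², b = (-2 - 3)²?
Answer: 3029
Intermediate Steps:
b = 25 (b = (-5)² = 25)
o = 625 (o = 25² = 625)
F = 625
f(W, c) = -W
f(F, -58) - 1*(-3654) = -1*625 - 1*(-3654) = -625 + 3654 = 3029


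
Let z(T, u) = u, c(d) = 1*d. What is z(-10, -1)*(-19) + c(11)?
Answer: 30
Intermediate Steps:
c(d) = d
z(-10, -1)*(-19) + c(11) = -1*(-19) + 11 = 19 + 11 = 30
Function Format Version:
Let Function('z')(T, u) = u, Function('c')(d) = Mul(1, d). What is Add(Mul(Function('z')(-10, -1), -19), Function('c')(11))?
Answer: 30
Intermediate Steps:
Function('c')(d) = d
Add(Mul(Function('z')(-10, -1), -19), Function('c')(11)) = Add(Mul(-1, -19), 11) = Add(19, 11) = 30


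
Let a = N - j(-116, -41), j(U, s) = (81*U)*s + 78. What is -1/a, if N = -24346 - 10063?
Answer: 1/419723 ≈ 2.3825e-6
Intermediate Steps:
j(U, s) = 78 + 81*U*s (j(U, s) = 81*U*s + 78 = 78 + 81*U*s)
N = -34409
a = -419723 (a = -34409 - (78 + 81*(-116)*(-41)) = -34409 - (78 + 385236) = -34409 - 1*385314 = -34409 - 385314 = -419723)
-1/a = -1/(-419723) = -1*(-1/419723) = 1/419723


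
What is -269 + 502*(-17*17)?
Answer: -145347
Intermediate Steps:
-269 + 502*(-17*17) = -269 + 502*(-289) = -269 - 145078 = -145347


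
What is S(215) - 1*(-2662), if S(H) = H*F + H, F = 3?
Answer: 3522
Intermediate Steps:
S(H) = 4*H (S(H) = H*3 + H = 3*H + H = 4*H)
S(215) - 1*(-2662) = 4*215 - 1*(-2662) = 860 + 2662 = 3522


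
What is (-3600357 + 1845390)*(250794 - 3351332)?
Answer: 5441341872246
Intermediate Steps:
(-3600357 + 1845390)*(250794 - 3351332) = -1754967*(-3100538) = 5441341872246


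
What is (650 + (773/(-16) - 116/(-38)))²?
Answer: 33797513281/92416 ≈ 3.6571e+5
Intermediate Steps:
(650 + (773/(-16) - 116/(-38)))² = (650 + (773*(-1/16) - 116*(-1/38)))² = (650 + (-773/16 + 58/19))² = (650 - 13759/304)² = (183841/304)² = 33797513281/92416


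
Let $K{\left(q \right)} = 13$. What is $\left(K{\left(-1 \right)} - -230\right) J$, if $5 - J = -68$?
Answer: $17739$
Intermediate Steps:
$J = 73$ ($J = 5 - -68 = 5 + 68 = 73$)
$\left(K{\left(-1 \right)} - -230\right) J = \left(13 - -230\right) 73 = \left(13 + 230\right) 73 = 243 \cdot 73 = 17739$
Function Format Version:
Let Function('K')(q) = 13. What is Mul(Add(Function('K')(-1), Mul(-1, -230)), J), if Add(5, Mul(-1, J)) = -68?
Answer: 17739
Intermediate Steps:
J = 73 (J = Add(5, Mul(-1, -68)) = Add(5, 68) = 73)
Mul(Add(Function('K')(-1), Mul(-1, -230)), J) = Mul(Add(13, Mul(-1, -230)), 73) = Mul(Add(13, 230), 73) = Mul(243, 73) = 17739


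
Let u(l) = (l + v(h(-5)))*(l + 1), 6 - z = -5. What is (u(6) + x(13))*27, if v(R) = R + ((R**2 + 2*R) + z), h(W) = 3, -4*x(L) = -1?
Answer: 26487/4 ≈ 6621.8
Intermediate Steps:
z = 11 (z = 6 - 1*(-5) = 6 + 5 = 11)
x(L) = 1/4 (x(L) = -1/4*(-1) = 1/4)
v(R) = 11 + R**2 + 3*R (v(R) = R + ((R**2 + 2*R) + 11) = R + (11 + R**2 + 2*R) = 11 + R**2 + 3*R)
u(l) = (1 + l)*(29 + l) (u(l) = (l + (11 + 3**2 + 3*3))*(l + 1) = (l + (11 + 9 + 9))*(1 + l) = (l + 29)*(1 + l) = (29 + l)*(1 + l) = (1 + l)*(29 + l))
(u(6) + x(13))*27 = ((29 + 6**2 + 30*6) + 1/4)*27 = ((29 + 36 + 180) + 1/4)*27 = (245 + 1/4)*27 = (981/4)*27 = 26487/4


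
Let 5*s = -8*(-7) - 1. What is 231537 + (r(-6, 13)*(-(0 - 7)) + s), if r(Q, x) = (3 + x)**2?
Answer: 233340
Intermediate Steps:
s = 11 (s = (-8*(-7) - 1)/5 = (56 - 1)/5 = (1/5)*55 = 11)
231537 + (r(-6, 13)*(-(0 - 7)) + s) = 231537 + ((3 + 13)**2*(-(0 - 7)) + 11) = 231537 + (16**2*(-1*(-7)) + 11) = 231537 + (256*7 + 11) = 231537 + (1792 + 11) = 231537 + 1803 = 233340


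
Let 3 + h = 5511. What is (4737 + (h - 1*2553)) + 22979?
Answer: 30671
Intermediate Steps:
h = 5508 (h = -3 + 5511 = 5508)
(4737 + (h - 1*2553)) + 22979 = (4737 + (5508 - 1*2553)) + 22979 = (4737 + (5508 - 2553)) + 22979 = (4737 + 2955) + 22979 = 7692 + 22979 = 30671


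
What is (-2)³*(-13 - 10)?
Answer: 184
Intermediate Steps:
(-2)³*(-13 - 10) = -8*(-23) = 184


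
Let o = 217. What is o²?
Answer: 47089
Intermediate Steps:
o² = 217² = 47089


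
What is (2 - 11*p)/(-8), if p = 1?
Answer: 9/8 ≈ 1.1250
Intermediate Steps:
(2 - 11*p)/(-8) = (2 - 11*1)/(-8) = (2 - 11)*(-⅛) = -9*(-⅛) = 9/8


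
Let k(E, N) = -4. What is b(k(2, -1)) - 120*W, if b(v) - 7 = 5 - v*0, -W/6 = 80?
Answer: 57612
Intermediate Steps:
W = -480 (W = -6*80 = -480)
b(v) = 12 (b(v) = 7 + (5 - v*0) = 7 + (5 - 1*0) = 7 + (5 + 0) = 7 + 5 = 12)
b(k(2, -1)) - 120*W = 12 - 120*(-480) = 12 + 57600 = 57612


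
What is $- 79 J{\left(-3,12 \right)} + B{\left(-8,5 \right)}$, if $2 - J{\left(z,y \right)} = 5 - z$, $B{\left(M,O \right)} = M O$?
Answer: $434$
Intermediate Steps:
$J{\left(z,y \right)} = -3 + z$ ($J{\left(z,y \right)} = 2 - \left(5 - z\right) = 2 + \left(-5 + z\right) = -3 + z$)
$- 79 J{\left(-3,12 \right)} + B{\left(-8,5 \right)} = - 79 \left(-3 - 3\right) - 40 = \left(-79\right) \left(-6\right) - 40 = 474 - 40 = 434$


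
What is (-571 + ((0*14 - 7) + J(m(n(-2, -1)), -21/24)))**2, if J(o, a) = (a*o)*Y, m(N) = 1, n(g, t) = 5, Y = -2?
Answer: 5313025/16 ≈ 3.3206e+5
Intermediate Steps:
J(o, a) = -2*a*o (J(o, a) = (a*o)*(-2) = -2*a*o)
(-571 + ((0*14 - 7) + J(m(n(-2, -1)), -21/24)))**2 = (-571 + ((0*14 - 7) - 2*(-21/24)*1))**2 = (-571 + ((0 - 7) - 2*(-21*1/24)*1))**2 = (-571 + (-7 - 2*(-7/8)*1))**2 = (-571 + (-7 + 7/4))**2 = (-571 - 21/4)**2 = (-2305/4)**2 = 5313025/16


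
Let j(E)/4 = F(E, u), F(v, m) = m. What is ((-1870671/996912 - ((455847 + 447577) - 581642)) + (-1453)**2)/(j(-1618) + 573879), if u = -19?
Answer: 594633126251/190677032112 ≈ 3.1185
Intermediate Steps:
j(E) = -76 (j(E) = 4*(-19) = -76)
((-1870671/996912 - ((455847 + 447577) - 581642)) + (-1453)**2)/(j(-1618) + 573879) = ((-1870671/996912 - ((455847 + 447577) - 581642)) + (-1453)**2)/(-76 + 573879) = ((-1870671*1/996912 - (903424 - 581642)) + 2111209)/573803 = ((-623557/332304 - 1*321782) + 2111209)*(1/573803) = ((-623557/332304 - 321782) + 2111209)*(1/573803) = (-106930069285/332304 + 2111209)*(1/573803) = (594633126251/332304)*(1/573803) = 594633126251/190677032112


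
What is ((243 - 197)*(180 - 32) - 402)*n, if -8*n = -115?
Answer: 368345/4 ≈ 92086.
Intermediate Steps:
n = 115/8 (n = -1/8*(-115) = 115/8 ≈ 14.375)
((243 - 197)*(180 - 32) - 402)*n = ((243 - 197)*(180 - 32) - 402)*(115/8) = (46*148 - 402)*(115/8) = (6808 - 402)*(115/8) = 6406*(115/8) = 368345/4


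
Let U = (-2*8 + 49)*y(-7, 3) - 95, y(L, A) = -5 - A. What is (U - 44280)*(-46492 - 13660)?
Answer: 2685125128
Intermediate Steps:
U = -359 (U = (-2*8 + 49)*(-5 - 1*3) - 95 = (-16 + 49)*(-5 - 3) - 95 = 33*(-8) - 95 = -264 - 95 = -359)
(U - 44280)*(-46492 - 13660) = (-359 - 44280)*(-46492 - 13660) = -44639*(-60152) = 2685125128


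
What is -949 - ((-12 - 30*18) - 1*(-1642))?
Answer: -2039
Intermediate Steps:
-949 - ((-12 - 30*18) - 1*(-1642)) = -949 - ((-12 - 540) + 1642) = -949 - (-552 + 1642) = -949 - 1*1090 = -949 - 1090 = -2039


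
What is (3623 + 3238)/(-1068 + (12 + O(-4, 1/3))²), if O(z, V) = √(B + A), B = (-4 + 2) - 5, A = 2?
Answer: -6373869/865921 - 164664*I*√5/865921 ≈ -7.3608 - 0.42521*I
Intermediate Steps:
B = -7 (B = -2 - 5 = -7)
O(z, V) = I*√5 (O(z, V) = √(-7 + 2) = √(-5) = I*√5)
(3623 + 3238)/(-1068 + (12 + O(-4, 1/3))²) = (3623 + 3238)/(-1068 + (12 + I*√5)²) = 6861/(-1068 + (12 + I*√5)²)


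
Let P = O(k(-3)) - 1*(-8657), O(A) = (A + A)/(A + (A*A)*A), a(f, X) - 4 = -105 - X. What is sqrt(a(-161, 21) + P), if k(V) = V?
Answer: 2*sqrt(53345)/5 ≈ 92.386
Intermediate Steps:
a(f, X) = -101 - X (a(f, X) = 4 + (-105 - X) = -101 - X)
O(A) = 2*A/(A + A**3) (O(A) = (2*A)/(A + A**2*A) = (2*A)/(A + A**3) = 2*A/(A + A**3))
P = 43286/5 (P = 2/(1 + (-3)**2) - 1*(-8657) = 2/(1 + 9) + 8657 = 2/10 + 8657 = 2*(1/10) + 8657 = 1/5 + 8657 = 43286/5 ≈ 8657.2)
sqrt(a(-161, 21) + P) = sqrt((-101 - 1*21) + 43286/5) = sqrt((-101 - 21) + 43286/5) = sqrt(-122 + 43286/5) = sqrt(42676/5) = 2*sqrt(53345)/5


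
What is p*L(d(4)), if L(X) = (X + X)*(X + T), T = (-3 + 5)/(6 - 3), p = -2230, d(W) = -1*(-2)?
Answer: -71360/3 ≈ -23787.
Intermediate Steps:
d(W) = 2
T = ⅔ (T = 2/3 = 2*(⅓) = ⅔ ≈ 0.66667)
L(X) = 2*X*(⅔ + X) (L(X) = (X + X)*(X + ⅔) = (2*X)*(⅔ + X) = 2*X*(⅔ + X))
p*L(d(4)) = -4460*2*(2 + 3*2)/3 = -4460*2*(2 + 6)/3 = -4460*2*8/3 = -2230*32/3 = -71360/3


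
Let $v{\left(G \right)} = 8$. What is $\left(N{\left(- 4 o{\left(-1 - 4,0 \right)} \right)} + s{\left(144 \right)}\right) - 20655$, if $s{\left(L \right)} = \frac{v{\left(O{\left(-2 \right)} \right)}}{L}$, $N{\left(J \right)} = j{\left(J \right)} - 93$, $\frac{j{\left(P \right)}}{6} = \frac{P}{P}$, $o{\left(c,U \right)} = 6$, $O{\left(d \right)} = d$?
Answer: $- \frac{373355}{18} \approx -20742.0$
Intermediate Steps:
$j{\left(P \right)} = 6$ ($j{\left(P \right)} = 6 \frac{P}{P} = 6 \cdot 1 = 6$)
$N{\left(J \right)} = -87$ ($N{\left(J \right)} = 6 - 93 = -87$)
$s{\left(L \right)} = \frac{8}{L}$
$\left(N{\left(- 4 o{\left(-1 - 4,0 \right)} \right)} + s{\left(144 \right)}\right) - 20655 = \left(-87 + \frac{8}{144}\right) - 20655 = \left(-87 + 8 \cdot \frac{1}{144}\right) - 20655 = \left(-87 + \frac{1}{18}\right) - 20655 = - \frac{1565}{18} - 20655 = - \frac{373355}{18}$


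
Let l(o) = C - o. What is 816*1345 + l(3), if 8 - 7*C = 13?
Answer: 7682614/7 ≈ 1.0975e+6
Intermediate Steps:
C = -5/7 (C = 8/7 - ⅐*13 = 8/7 - 13/7 = -5/7 ≈ -0.71429)
l(o) = -5/7 - o
816*1345 + l(3) = 816*1345 + (-5/7 - 1*3) = 1097520 + (-5/7 - 3) = 1097520 - 26/7 = 7682614/7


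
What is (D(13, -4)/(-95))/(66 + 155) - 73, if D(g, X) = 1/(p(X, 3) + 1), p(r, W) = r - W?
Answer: -9195809/125970 ≈ -73.000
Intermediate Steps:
D(g, X) = 1/(-2 + X) (D(g, X) = 1/((X - 1*3) + 1) = 1/((X - 3) + 1) = 1/((-3 + X) + 1) = 1/(-2 + X))
(D(13, -4)/(-95))/(66 + 155) - 73 = (1/(-2 - 4*(-95)))/(66 + 155) - 73 = (-1/95/(-6))/221 - 73 = (-1/6*(-1/95))/221 - 73 = (1/221)*(1/570) - 73 = 1/125970 - 73 = -9195809/125970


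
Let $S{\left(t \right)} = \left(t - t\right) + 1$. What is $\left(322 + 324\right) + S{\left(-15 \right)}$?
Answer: $647$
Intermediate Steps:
$S{\left(t \right)} = 1$ ($S{\left(t \right)} = 0 + 1 = 1$)
$\left(322 + 324\right) + S{\left(-15 \right)} = \left(322 + 324\right) + 1 = 646 + 1 = 647$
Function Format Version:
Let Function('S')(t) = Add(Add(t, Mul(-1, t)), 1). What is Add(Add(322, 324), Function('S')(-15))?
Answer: 647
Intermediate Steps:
Function('S')(t) = 1 (Function('S')(t) = Add(0, 1) = 1)
Add(Add(322, 324), Function('S')(-15)) = Add(Add(322, 324), 1) = Add(646, 1) = 647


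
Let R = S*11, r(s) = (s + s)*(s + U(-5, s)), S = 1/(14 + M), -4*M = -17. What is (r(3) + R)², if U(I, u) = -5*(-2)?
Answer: 32924644/5329 ≈ 6178.4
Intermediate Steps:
M = 17/4 (M = -¼*(-17) = 17/4 ≈ 4.2500)
U(I, u) = 10
S = 4/73 (S = 1/(14 + 17/4) = 1/(73/4) = 4/73 ≈ 0.054795)
r(s) = 2*s*(10 + s) (r(s) = (s + s)*(s + 10) = (2*s)*(10 + s) = 2*s*(10 + s))
R = 44/73 (R = (4/73)*11 = 44/73 ≈ 0.60274)
(r(3) + R)² = (2*3*(10 + 3) + 44/73)² = (2*3*13 + 44/73)² = (78 + 44/73)² = (5738/73)² = 32924644/5329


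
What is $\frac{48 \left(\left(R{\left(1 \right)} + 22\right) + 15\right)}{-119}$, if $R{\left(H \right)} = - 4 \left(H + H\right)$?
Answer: $- \frac{1392}{119} \approx -11.697$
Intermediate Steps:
$R{\left(H \right)} = - 8 H$ ($R{\left(H \right)} = - 4 \cdot 2 H = - 8 H$)
$\frac{48 \left(\left(R{\left(1 \right)} + 22\right) + 15\right)}{-119} = \frac{48 \left(\left(\left(-8\right) 1 + 22\right) + 15\right)}{-119} = 48 \left(\left(-8 + 22\right) + 15\right) \left(- \frac{1}{119}\right) = 48 \left(14 + 15\right) \left(- \frac{1}{119}\right) = 48 \cdot 29 \left(- \frac{1}{119}\right) = 1392 \left(- \frac{1}{119}\right) = - \frac{1392}{119}$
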